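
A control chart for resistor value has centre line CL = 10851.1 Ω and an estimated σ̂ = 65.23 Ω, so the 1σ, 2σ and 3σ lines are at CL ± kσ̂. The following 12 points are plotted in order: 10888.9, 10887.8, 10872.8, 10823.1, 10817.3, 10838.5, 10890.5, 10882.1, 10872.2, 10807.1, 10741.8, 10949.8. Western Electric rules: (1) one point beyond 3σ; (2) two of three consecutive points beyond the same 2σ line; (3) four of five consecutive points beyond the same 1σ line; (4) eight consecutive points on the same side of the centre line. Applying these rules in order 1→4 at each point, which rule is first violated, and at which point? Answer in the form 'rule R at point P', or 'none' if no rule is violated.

none

Zone of each point (C = within 1σ̂, B = 1σ̂–2σ̂, A = 2σ̂–3σ̂, * = beyond 3σ̂; sign = side of CL): 1:+C, 2:+C, 3:+C, 4:-C, 5:-C, 6:-C, 7:+C, 8:+C, 9:+C, 10:-C, 11:-B, 12:+B
No rule fires across all 12 points.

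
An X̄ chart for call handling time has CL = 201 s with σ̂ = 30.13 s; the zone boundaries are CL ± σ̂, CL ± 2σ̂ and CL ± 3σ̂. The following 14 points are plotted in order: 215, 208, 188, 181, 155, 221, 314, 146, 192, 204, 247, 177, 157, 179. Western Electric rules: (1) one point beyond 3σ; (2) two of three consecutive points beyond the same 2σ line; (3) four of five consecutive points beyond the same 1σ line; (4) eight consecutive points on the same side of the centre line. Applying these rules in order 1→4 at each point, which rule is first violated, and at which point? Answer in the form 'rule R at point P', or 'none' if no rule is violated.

rule 1 at point 7

Zone of each point (C = within 1σ̂, B = 1σ̂–2σ̂, A = 2σ̂–3σ̂, * = beyond 3σ̂; sign = side of CL): 1:+C, 2:+C, 3:-C, 4:-C, 5:-B, 6:+C, 7:+*, 8:-B, 9:-C, 10:+C, 11:+B, 12:-C, 13:-B, 14:-C
Rule 1 (one point beyond the 3σ limits) is satisfied at point 7.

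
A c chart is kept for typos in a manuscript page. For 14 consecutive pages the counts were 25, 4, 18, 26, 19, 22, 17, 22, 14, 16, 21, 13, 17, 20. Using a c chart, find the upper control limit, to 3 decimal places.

30.921

c̄ = (25 + 4 + 18 + 26 + 19 + 22 + 17 + 22 + 14 + 16 + 21 + 13 + 17 + 20) / 14 = 254 / 14 = 18.1429
UCL = c̄ + 3√c̄ = 18.1429 + 3 × √18.1429 = 18.1429 + 3 × 4.2594 = 30.9212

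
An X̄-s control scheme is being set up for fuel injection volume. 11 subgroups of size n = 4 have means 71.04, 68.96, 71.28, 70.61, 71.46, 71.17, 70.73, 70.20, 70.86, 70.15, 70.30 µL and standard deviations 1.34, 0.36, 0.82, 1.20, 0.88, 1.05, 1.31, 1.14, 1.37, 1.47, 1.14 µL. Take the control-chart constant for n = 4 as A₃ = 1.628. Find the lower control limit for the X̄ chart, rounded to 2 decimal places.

68.83

X̄̄ = (71.04 + 68.96 + 71.28 + 70.61 + 71.46 + 71.17 + 70.73 + 70.20 + 70.86 + 70.15 + 70.30) / 11 = 70.6145
s̄ = (1.34 + 0.36 + 0.82 + 1.20 + 0.88 + 1.05 + 1.31 + 1.14 + 1.37 + 1.47 + 1.14) / 11 = 1.0982
LCL = X̄̄ − A₃·s̄ = 70.6145 − 1.628 × 1.0982 = 68.8267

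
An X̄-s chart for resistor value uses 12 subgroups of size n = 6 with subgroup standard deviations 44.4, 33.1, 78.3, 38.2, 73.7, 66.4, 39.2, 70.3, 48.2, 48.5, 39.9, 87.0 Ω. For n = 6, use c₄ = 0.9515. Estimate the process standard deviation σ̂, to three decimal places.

s̄ = (44.4 + 33.1 + 78.3 + 38.2 + 73.7 + 66.4 + 39.2 + 70.3 + 48.2 + 48.5 + 39.9 + 87.0) / 12 = 55.6000
σ̂ = s̄ / c₄ = 55.6000 / 0.9515 = 58.4341

58.434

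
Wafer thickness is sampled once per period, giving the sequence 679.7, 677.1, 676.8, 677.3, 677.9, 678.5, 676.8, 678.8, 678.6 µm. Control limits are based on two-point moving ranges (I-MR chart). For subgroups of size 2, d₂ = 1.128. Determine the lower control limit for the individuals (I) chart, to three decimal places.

675.119

X̄ = (679.7 + 677.1 + 676.8 + 677.3 + 677.9 + 678.5 + 676.8 + 678.8 + 678.6) / 9 = 677.9444
Moving ranges: 2.6, 0.3, 0.5, 0.6, 0.6, 1.7, 2.0, 0.2; M̄R̄ = 8.5000 / 8 = 1.0625
LCL = X̄ − 3·M̄R̄/d₂ = 677.9444 − 3 × 1.0625 / 1.128 = 675.1186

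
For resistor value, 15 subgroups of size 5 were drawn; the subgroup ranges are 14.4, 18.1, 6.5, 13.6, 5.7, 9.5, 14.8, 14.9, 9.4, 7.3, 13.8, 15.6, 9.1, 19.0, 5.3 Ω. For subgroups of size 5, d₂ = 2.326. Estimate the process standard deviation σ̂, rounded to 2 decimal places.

5.07

R̄ = (14.4 + 18.1 + 6.5 + 13.6 + 5.7 + 9.5 + 14.8 + 14.9 + 9.4 + 7.3 + 13.8 + 15.6 + 9.1 + 19.0 + 5.3) / 15 = 11.8000
σ̂ = R̄ / d₂ = 11.8000 / 2.326 = 5.0731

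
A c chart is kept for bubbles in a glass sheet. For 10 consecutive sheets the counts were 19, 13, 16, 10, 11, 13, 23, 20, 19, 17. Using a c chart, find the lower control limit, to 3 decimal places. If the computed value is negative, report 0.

4.063

c̄ = (19 + 13 + 16 + 10 + 11 + 13 + 23 + 20 + 19 + 17) / 10 = 161 / 10 = 16.1000
LCL = c̄ − 3√c̄ = 16.1000 − 3 × 4.0125 = 4.0626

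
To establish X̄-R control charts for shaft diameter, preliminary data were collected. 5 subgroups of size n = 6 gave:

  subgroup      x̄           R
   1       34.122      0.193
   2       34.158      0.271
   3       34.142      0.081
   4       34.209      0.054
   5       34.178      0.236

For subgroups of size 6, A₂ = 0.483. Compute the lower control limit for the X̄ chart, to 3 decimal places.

X̄̄ = (34.122 + 34.158 + 34.142 + 34.209 + 34.178) / 5 = 170.8090 / 5 = 34.1618
R̄ = (0.193 + 0.271 + 0.081 + 0.054 + 0.236) / 5 = 0.8350 / 5 = 0.1670
LCL = X̄̄ − A₂·R̄ = 34.1618 − 0.483 × 0.1670 = 34.0811

34.081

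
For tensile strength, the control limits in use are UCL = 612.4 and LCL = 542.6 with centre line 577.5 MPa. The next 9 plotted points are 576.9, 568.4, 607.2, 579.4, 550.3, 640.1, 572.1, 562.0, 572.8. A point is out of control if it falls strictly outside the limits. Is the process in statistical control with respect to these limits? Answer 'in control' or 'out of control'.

Compare each point to [542.6, 612.4]: sample 6 = 640.1 > UCL.

out of control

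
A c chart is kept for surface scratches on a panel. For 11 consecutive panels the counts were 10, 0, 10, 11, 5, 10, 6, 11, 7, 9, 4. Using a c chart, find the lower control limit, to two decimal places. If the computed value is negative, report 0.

0.00

c̄ = (10 + 0 + 10 + 11 + 5 + 10 + 6 + 11 + 7 + 9 + 4) / 11 = 83 / 11 = 7.5455
LCL = c̄ − 3√c̄ = 7.5455 − 3 × 2.7469 = -0.6952 → 0 (cannot be negative)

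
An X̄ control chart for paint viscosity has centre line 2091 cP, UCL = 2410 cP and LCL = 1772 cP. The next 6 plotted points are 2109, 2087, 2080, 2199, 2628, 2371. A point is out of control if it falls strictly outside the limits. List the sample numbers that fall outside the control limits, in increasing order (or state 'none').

Compare each point to [1772, 2410]: sample 5 = 2628 > UCL.

5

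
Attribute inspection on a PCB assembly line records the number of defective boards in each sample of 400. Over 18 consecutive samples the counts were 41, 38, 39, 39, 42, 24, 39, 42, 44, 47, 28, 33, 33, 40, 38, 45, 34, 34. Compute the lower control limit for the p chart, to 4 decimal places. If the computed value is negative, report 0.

p̄ = Σdᵢ / (k·n) = 680 / (18 × 400) = 0.09444
LCL = p̄ − 3·√(p̄(1−p̄)/n) = 0.09444 − 3 × 0.01462 = 0.05058

0.0506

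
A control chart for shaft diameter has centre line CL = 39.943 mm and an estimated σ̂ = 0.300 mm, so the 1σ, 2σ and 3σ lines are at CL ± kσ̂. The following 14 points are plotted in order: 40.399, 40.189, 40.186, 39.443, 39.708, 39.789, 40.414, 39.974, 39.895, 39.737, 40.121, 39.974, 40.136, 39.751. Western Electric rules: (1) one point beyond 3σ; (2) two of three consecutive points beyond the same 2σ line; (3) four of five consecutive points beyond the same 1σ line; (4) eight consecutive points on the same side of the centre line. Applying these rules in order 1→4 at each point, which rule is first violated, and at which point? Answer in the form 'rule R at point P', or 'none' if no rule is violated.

none

Zone of each point (C = within 1σ̂, B = 1σ̂–2σ̂, A = 2σ̂–3σ̂, * = beyond 3σ̂; sign = side of CL): 1:+B, 2:+C, 3:+C, 4:-B, 5:-C, 6:-C, 7:+B, 8:+C, 9:-C, 10:-C, 11:+C, 12:+C, 13:+C, 14:-C
No rule fires across all 14 points.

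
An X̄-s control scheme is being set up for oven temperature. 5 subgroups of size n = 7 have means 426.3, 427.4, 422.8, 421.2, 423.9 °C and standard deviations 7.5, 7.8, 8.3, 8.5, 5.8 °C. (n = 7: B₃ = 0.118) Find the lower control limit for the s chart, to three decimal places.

s̄ = (7.5 + 7.8 + 8.3 + 8.5 + 5.8) / 5 = 7.5800
LCL_s = B₃·s̄ = 0.118 × 7.5800 = 0.8944

0.894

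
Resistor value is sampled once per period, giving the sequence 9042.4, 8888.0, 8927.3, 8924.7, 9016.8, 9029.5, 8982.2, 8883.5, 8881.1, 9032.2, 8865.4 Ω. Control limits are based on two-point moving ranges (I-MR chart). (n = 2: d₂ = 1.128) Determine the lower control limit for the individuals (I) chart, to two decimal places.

8748.00

X̄ = (9042.4 + 8888.0 + 8927.3 + 8924.7 + 9016.8 + 9029.5 + 8982.2 + 8883.5 + 8881.1 + 9032.2 + 8865.4) / 11 = 8952.1000
Moving ranges: 154.4, 39.3, 2.6, 92.1, 12.7, 47.3, 98.7, 2.4, 151.1, 166.8; M̄R̄ = 767.4000 / 10 = 76.7400
LCL = X̄ − 3·M̄R̄/d₂ = 8952.1000 − 3 × 76.7400 / 1.128 = 8748.0043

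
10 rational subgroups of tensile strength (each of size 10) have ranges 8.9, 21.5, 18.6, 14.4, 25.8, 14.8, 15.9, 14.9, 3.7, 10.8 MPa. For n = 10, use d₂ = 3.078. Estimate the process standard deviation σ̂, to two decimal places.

4.85

R̄ = (8.9 + 21.5 + 18.6 + 14.4 + 25.8 + 14.8 + 15.9 + 14.9 + 3.7 + 10.8) / 10 = 14.9300
σ̂ = R̄ / d₂ = 14.9300 / 3.078 = 4.8506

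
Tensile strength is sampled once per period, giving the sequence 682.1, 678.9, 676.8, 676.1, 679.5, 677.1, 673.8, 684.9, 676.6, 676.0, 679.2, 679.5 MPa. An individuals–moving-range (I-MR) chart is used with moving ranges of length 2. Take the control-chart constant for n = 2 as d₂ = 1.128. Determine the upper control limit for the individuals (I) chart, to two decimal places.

X̄ = (682.1 + 678.9 + 676.8 + 676.1 + 679.5 + 677.1 + 673.8 + 684.9 + 676.6 + 676.0 + 679.2 + 679.5) / 12 = 678.3750
Moving ranges: 3.2, 2.1, 0.7, 3.4, 2.4, 3.3, 11.1, 8.3, 0.6, 3.2, 0.3; M̄R̄ = 38.6000 / 11 = 3.5091
UCL = X̄ + 3·M̄R̄/d₂ = 678.3750 + 3 × 3.5091 / 1.128 = 687.7077

687.71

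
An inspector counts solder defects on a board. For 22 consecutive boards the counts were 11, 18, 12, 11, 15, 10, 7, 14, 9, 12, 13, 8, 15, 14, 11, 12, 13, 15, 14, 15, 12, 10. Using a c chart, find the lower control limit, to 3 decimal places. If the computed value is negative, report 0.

c̄ = (11 + 18 + 12 + 11 + 15 + 10 + 7 + 14 + 9 + 12 + 13 + 8 + 15 + 14 + 11 + 12 + 13 + 15 + 14 + 15 + 12 + 10) / 22 = 271 / 22 = 12.3182
LCL = c̄ − 3√c̄ = 12.3182 − 3 × 3.5097 = 1.7890

1.789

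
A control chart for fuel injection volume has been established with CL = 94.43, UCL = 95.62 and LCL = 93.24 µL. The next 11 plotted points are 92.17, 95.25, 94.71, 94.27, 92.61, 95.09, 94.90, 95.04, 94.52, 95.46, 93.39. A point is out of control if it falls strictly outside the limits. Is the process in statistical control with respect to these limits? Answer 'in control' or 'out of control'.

out of control

Compare each point to [93.24, 95.62]: sample 1 = 92.17 < LCL; sample 5 = 92.61 < LCL.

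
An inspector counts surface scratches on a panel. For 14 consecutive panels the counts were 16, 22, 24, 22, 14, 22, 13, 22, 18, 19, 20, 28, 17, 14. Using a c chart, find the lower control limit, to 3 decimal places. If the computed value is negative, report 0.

c̄ = (16 + 22 + 24 + 22 + 14 + 22 + 13 + 22 + 18 + 19 + 20 + 28 + 17 + 14) / 14 = 271 / 14 = 19.3571
LCL = c̄ − 3√c̄ = 19.3571 − 3 × 4.3997 = 6.1581

6.158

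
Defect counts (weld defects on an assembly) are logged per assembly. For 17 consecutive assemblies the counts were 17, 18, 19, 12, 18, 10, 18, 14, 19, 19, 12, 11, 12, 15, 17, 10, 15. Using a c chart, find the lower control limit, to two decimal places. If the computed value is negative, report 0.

3.42

c̄ = (17 + 18 + 19 + 12 + 18 + 10 + 18 + 14 + 19 + 19 + 12 + 11 + 12 + 15 + 17 + 10 + 15) / 17 = 256 / 17 = 15.0588
LCL = c̄ − 3√c̄ = 15.0588 − 3 × 3.8806 = 3.4171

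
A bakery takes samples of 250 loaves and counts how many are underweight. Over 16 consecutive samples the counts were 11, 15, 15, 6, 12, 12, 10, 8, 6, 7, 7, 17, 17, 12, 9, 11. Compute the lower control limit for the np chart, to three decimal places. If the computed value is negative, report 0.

p̄ = Σdᵢ / (k·n) = 175 / (16 × 250) = 0.04375
LCL = np̄ − 3·√(np̄(1−p̄)) = 10.9375 − 3 × 3.2340 = 1.2354

1.235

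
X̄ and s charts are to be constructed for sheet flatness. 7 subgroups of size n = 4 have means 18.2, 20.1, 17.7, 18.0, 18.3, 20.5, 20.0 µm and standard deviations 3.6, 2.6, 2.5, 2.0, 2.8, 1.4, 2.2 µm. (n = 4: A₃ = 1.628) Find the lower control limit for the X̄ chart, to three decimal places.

14.994

X̄̄ = (18.2 + 20.1 + 17.7 + 18.0 + 18.3 + 20.5 + 20.0) / 7 = 18.9714
s̄ = (3.6 + 2.6 + 2.5 + 2.0 + 2.8 + 1.4 + 2.2) / 7 = 2.4429
LCL = X̄̄ − A₃·s̄ = 18.9714 − 1.628 × 2.4429 = 14.9945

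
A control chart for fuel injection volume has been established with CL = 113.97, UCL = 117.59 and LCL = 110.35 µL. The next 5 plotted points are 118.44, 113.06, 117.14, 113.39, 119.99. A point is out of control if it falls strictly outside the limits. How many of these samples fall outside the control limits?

Compare each point to [110.35, 117.59]: sample 1 = 118.44 > UCL; sample 5 = 119.99 > UCL.

2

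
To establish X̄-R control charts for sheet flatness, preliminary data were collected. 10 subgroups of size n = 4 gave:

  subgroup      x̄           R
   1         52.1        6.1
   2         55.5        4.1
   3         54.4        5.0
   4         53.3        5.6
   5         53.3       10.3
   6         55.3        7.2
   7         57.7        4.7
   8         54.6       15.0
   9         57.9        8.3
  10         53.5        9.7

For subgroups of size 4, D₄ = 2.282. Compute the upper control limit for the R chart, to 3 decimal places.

R̄ = (6.1 + 4.1 + 5.0 + 5.6 + 10.3 + 7.2 + 4.7 + 15.0 + 8.3 + 9.7) / 10 = 76.0000 / 10 = 7.6000
UCL_R = D₄·R̄ = 2.282 × 7.6000 = 17.3432

17.343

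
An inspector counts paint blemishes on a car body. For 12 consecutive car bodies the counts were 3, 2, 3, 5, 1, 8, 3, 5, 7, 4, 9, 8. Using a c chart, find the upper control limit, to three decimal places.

11.429

c̄ = (3 + 2 + 3 + 5 + 1 + 8 + 3 + 5 + 7 + 4 + 9 + 8) / 12 = 58 / 12 = 4.8333
UCL = c̄ + 3√c̄ = 4.8333 + 3 × √4.8333 = 4.8333 + 3 × 2.1985 = 11.4288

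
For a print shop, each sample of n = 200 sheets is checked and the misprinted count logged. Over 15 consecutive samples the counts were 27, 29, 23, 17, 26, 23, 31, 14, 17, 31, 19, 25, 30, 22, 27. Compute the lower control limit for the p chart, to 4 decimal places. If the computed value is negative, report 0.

p̄ = Σdᵢ / (k·n) = 361 / (15 × 200) = 0.12033
LCL = p̄ − 3·√(p̄(1−p̄)/n) = 0.12033 − 3 × 0.02301 = 0.05132

0.0513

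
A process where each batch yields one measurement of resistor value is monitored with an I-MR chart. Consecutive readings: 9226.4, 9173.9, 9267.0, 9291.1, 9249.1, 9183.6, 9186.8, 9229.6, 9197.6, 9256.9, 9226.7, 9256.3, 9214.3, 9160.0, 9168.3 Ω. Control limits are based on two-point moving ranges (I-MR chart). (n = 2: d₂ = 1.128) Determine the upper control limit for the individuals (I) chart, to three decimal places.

9329.147

X̄ = (9226.4 + 9173.9 + 9267.0 + 9291.1 + 9249.1 + 9183.6 + 9186.8 + 9229.6 + 9197.6 + 9256.9 + 9226.7 + 9256.3 + 9214.3 + 9160.0 + 9168.3) / 15 = 9219.1733
Moving ranges: 52.5, 93.1, 24.1, 42.0, 65.5, 3.2, 42.8, 32.0, 59.3, 30.2, 29.6, 42.0, 54.3, 8.3; M̄R̄ = 578.9000 / 14 = 41.3500
UCL = X̄ + 3·M̄R̄/d₂ = 9219.1733 + 3 × 41.3500 / 1.128 = 9329.1467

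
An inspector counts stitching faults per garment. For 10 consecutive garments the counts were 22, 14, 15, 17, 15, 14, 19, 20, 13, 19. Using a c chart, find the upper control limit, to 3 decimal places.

29.096

c̄ = (22 + 14 + 15 + 17 + 15 + 14 + 19 + 20 + 13 + 19) / 10 = 168 / 10 = 16.8000
UCL = c̄ + 3√c̄ = 16.8000 + 3 × √16.8000 = 16.8000 + 3 × 4.0988 = 29.0963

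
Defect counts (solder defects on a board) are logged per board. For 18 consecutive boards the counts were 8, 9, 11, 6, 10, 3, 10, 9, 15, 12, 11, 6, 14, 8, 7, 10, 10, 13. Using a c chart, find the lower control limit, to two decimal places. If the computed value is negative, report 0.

0.28

c̄ = (8 + 9 + 11 + 6 + 10 + 3 + 10 + 9 + 15 + 12 + 11 + 6 + 14 + 8 + 7 + 10 + 10 + 13) / 18 = 172 / 18 = 9.5556
LCL = c̄ − 3√c̄ = 9.5556 − 3 × 3.0912 = 0.2819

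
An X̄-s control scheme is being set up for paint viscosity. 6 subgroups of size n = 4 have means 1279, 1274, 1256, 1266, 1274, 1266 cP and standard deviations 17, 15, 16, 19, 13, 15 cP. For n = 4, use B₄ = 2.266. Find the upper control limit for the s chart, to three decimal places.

s̄ = (17 + 15 + 16 + 19 + 13 + 15) / 6 = 15.8333
UCL_s = B₄·s̄ = 2.266 × 15.8333 = 35.8783

35.878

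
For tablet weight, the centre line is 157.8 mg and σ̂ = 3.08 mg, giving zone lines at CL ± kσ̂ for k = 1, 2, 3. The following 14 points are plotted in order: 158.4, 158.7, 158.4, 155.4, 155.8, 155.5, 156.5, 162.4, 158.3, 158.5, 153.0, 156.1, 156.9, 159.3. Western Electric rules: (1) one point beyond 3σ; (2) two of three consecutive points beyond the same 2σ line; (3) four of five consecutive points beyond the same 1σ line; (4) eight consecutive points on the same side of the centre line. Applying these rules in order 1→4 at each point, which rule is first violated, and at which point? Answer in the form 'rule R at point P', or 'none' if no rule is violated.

Zone of each point (C = within 1σ̂, B = 1σ̂–2σ̂, A = 2σ̂–3σ̂, * = beyond 3σ̂; sign = side of CL): 1:+C, 2:+C, 3:+C, 4:-C, 5:-C, 6:-C, 7:-C, 8:+B, 9:+C, 10:+C, 11:-B, 12:-C, 13:-C, 14:+C
No rule fires across all 14 points.

none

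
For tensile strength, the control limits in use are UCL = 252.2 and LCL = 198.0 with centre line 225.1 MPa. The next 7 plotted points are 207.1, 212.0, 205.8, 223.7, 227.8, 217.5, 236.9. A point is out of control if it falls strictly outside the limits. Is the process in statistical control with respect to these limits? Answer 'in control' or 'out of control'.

All 7 points lie within [198.0, 252.2].

in control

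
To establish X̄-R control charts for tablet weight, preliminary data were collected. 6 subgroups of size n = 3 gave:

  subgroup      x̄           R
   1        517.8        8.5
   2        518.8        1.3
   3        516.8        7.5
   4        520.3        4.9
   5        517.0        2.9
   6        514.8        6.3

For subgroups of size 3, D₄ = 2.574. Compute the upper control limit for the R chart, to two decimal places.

13.47

R̄ = (8.5 + 1.3 + 7.5 + 4.9 + 2.9 + 6.3) / 6 = 31.4000 / 6 = 5.2333
UCL_R = D₄·R̄ = 2.574 × 5.2333 = 13.4706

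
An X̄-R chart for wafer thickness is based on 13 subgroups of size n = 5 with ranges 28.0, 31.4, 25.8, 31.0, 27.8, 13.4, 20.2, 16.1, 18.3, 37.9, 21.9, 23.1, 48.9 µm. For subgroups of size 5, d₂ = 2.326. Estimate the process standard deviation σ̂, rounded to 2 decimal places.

R̄ = (28.0 + 31.4 + 25.8 + 31.0 + 27.8 + 13.4 + 20.2 + 16.1 + 18.3 + 37.9 + 21.9 + 23.1 + 48.9) / 13 = 26.4462
σ̂ = R̄ / d₂ = 26.4462 / 2.326 = 11.3698

11.37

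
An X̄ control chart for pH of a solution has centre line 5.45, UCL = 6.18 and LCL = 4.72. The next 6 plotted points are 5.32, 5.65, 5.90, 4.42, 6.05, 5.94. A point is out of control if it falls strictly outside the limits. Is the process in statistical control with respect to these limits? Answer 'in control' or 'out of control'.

Compare each point to [4.72, 6.18]: sample 4 = 4.42 < LCL.

out of control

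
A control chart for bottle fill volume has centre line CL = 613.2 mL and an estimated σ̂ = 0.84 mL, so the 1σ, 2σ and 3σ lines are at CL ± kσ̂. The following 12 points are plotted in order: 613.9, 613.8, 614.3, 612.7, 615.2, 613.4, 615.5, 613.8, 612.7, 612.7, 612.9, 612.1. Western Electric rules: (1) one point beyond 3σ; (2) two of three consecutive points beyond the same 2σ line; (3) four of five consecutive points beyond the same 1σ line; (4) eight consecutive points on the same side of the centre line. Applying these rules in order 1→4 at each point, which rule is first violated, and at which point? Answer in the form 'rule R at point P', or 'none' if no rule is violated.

rule 2 at point 7

Zone of each point (C = within 1σ̂, B = 1σ̂–2σ̂, A = 2σ̂–3σ̂, * = beyond 3σ̂; sign = side of CL): 1:+C, 2:+C, 3:+B, 4:-C, 5:+A, 6:+C, 7:+A, 8:+C, 9:-C, 10:-C, 11:-C, 12:-B
Rule 2 (two of three consecutive points beyond the same 2σ limit) is satisfied at point 7.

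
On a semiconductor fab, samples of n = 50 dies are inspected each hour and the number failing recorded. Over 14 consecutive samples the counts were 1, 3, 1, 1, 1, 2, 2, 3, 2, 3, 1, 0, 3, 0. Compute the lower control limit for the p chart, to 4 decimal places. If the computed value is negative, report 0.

0.0000

p̄ = Σdᵢ / (k·n) = 23 / (14 × 50) = 0.03286
LCL = p̄ − 3·√(p̄(1−p̄)/n) = 0.03286 − 3 × 0.02521 = -0.04277 → 0 (negative, so LCL = 0)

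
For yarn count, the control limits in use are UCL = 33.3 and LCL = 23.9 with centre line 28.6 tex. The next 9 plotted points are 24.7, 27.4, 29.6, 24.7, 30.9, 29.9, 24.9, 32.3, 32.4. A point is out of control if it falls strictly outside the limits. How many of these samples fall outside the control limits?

All 9 points lie within [23.9, 33.3].

0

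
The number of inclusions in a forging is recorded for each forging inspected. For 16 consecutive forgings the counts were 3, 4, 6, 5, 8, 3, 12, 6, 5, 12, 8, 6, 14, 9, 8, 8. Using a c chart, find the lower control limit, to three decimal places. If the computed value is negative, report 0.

0.000

c̄ = (3 + 4 + 6 + 5 + 8 + 3 + 12 + 6 + 5 + 12 + 8 + 6 + 14 + 9 + 8 + 8) / 16 = 117 / 16 = 7.3125
LCL = c̄ − 3√c̄ = 7.3125 − 3 × 2.7042 = -0.8000 → 0 (cannot be negative)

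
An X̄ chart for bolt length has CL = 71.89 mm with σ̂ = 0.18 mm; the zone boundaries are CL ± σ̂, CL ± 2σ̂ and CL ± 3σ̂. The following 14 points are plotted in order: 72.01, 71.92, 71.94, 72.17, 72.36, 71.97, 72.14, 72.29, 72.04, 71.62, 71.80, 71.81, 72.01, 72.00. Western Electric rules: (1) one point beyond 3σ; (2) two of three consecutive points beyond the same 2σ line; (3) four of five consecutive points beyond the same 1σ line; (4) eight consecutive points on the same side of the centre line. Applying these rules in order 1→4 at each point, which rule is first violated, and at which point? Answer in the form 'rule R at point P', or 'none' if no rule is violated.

rule 3 at point 8

Zone of each point (C = within 1σ̂, B = 1σ̂–2σ̂, A = 2σ̂–3σ̂, * = beyond 3σ̂; sign = side of CL): 1:+C, 2:+C, 3:+C, 4:+B, 5:+A, 6:+C, 7:+B, 8:+A, 9:+C, 10:-B, 11:-C, 12:-C, 13:+C, 14:+C
Rule 3 (four of five consecutive points beyond the same 1σ limit) is satisfied at point 8.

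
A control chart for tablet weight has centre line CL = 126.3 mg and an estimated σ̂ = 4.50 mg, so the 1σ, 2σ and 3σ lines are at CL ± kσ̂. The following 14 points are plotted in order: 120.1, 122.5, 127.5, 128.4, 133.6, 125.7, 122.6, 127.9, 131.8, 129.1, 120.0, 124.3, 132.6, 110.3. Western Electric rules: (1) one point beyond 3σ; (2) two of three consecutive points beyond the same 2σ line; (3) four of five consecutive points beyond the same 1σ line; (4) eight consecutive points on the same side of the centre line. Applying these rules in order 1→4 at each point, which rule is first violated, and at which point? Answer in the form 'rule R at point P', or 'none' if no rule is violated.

rule 1 at point 14

Zone of each point (C = within 1σ̂, B = 1σ̂–2σ̂, A = 2σ̂–3σ̂, * = beyond 3σ̂; sign = side of CL): 1:-B, 2:-C, 3:+C, 4:+C, 5:+B, 6:-C, 7:-C, 8:+C, 9:+B, 10:+C, 11:-B, 12:-C, 13:+B, 14:-*
Rule 1 (one point beyond the 3σ limits) is satisfied at point 14.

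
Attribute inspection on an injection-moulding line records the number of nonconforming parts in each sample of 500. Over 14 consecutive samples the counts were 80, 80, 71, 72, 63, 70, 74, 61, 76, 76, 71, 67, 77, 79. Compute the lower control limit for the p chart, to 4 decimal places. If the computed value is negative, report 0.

p̄ = Σdᵢ / (k·n) = 1017 / (14 × 500) = 0.14529
LCL = p̄ − 3·√(p̄(1−p̄)/n) = 0.14529 − 3 × 0.01576 = 0.09801

0.0980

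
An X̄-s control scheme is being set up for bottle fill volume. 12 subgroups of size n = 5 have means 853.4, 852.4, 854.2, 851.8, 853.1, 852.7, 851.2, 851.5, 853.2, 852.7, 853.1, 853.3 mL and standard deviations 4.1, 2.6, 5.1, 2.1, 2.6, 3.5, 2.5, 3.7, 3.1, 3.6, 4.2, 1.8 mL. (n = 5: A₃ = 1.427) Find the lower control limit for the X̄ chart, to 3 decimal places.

X̄̄ = (853.4 + 852.4 + 854.2 + 851.8 + 853.1 + 852.7 + 851.2 + 851.5 + 853.2 + 852.7 + 853.1 + 853.3) / 12 = 852.7167
s̄ = (4.1 + 2.6 + 5.1 + 2.1 + 2.6 + 3.5 + 2.5 + 3.7 + 3.1 + 3.6 + 4.2 + 1.8) / 12 = 3.2417
LCL = X̄̄ − A₃·s̄ = 852.7167 − 1.427 × 3.2417 = 848.0908

848.091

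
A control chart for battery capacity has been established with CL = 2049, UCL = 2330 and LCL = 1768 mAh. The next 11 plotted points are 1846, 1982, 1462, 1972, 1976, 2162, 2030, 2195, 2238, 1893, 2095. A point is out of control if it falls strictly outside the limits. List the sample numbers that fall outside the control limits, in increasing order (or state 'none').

Compare each point to [1768, 2330]: sample 3 = 1462 < LCL.

3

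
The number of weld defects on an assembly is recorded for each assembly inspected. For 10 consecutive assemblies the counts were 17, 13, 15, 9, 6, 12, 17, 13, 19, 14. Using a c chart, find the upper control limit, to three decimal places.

24.523

c̄ = (17 + 13 + 15 + 9 + 6 + 12 + 17 + 13 + 19 + 14) / 10 = 135 / 10 = 13.5000
UCL = c̄ + 3√c̄ = 13.5000 + 3 × √13.5000 = 13.5000 + 3 × 3.6742 = 24.5227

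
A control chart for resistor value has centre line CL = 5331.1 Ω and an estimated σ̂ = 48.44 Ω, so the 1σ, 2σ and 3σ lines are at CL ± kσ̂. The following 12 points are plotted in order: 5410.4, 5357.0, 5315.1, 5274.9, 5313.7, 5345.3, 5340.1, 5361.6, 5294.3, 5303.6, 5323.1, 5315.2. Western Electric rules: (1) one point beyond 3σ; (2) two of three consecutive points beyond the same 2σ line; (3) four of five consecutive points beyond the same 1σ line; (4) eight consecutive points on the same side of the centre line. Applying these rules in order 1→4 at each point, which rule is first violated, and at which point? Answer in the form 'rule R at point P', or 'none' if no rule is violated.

Zone of each point (C = within 1σ̂, B = 1σ̂–2σ̂, A = 2σ̂–3σ̂, * = beyond 3σ̂; sign = side of CL): 1:+B, 2:+C, 3:-C, 4:-B, 5:-C, 6:+C, 7:+C, 8:+C, 9:-C, 10:-C, 11:-C, 12:-C
No rule fires across all 12 points.

none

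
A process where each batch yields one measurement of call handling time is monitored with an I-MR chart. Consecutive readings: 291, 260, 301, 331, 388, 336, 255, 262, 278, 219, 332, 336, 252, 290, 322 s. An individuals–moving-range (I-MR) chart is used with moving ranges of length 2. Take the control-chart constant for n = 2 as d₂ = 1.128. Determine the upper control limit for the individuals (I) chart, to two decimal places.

419.40

X̄ = (291 + 260 + 301 + 331 + 388 + 336 + 255 + 262 + 278 + 219 + 332 + 336 + 252 + 290 + 322) / 15 = 296.8667
Moving ranges: 31, 41, 30, 57, 52, 81, 7, 16, 59, 113, 4, 84, 38, 32; M̄R̄ = 645.0000 / 14 = 46.0714
UCL = X̄ + 3·M̄R̄/d₂ = 296.8667 + 3 × 46.0714 / 1.128 = 419.3971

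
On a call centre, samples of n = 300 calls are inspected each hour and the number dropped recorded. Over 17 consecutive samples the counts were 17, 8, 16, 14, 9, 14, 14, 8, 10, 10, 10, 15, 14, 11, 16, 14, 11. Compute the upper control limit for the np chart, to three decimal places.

p̄ = Σdᵢ / (k·n) = 211 / (17 × 300) = 0.04137
UCL = np̄ + 3·√(np̄(1−p̄)) = 12.4118 + 3 × √(12.4118×0.95863) = 12.4118 + 3 × 3.4494 = 22.7599

22.760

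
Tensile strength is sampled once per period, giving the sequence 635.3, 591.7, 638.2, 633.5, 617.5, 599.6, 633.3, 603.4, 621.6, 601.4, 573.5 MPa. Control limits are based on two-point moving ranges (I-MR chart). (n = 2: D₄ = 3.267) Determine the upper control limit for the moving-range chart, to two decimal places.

Moving ranges: 43.6, 46.5, 4.7, 16.0, 17.9, 33.7, 29.9, 18.2, 20.2, 27.9; M̄R̄ = 258.6000 / 10 = 25.8600
UCL_MR = D₄·M̄R̄ = 3.267 × 25.8600 = 84.4846

84.48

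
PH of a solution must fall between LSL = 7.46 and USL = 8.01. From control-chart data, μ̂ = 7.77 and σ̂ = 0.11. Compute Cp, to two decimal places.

Cp = (USL − LSL) / (6σ̂) = (8.01 − 7.46) / (6 × 0.11) = 0.5500 / 0.6600 = 0.8333

0.83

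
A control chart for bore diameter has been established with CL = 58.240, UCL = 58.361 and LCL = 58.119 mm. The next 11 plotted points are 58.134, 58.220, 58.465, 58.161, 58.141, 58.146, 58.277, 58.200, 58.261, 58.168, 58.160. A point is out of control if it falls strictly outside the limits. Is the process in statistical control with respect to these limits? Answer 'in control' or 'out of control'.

out of control

Compare each point to [58.119, 58.361]: sample 3 = 58.465 > UCL.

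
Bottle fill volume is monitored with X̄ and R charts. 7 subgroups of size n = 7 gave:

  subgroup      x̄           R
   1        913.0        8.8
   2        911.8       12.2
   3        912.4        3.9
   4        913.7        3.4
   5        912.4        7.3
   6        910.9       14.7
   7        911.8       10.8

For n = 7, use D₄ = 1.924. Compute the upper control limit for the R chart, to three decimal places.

R̄ = (8.8 + 12.2 + 3.9 + 3.4 + 7.3 + 14.7 + 10.8) / 7 = 61.1000 / 7 = 8.7286
UCL_R = D₄·R̄ = 1.924 × 8.7286 = 16.7938

16.794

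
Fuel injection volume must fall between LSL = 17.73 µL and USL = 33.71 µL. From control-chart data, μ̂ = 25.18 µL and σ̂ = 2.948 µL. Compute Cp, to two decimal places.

Cp = (USL − LSL) / (6σ̂) = (33.71 − 17.73) / (6 × 2.948) = 15.9800 / 17.6880 = 0.9034

0.90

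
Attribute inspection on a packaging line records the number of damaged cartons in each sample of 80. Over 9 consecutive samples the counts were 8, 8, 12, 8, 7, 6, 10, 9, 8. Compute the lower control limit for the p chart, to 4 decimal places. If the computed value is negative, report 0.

0.0025

p̄ = Σdᵢ / (k·n) = 76 / (9 × 80) = 0.10556
LCL = p̄ − 3·√(p̄(1−p̄)/n) = 0.10556 − 3 × 0.03435 = 0.00249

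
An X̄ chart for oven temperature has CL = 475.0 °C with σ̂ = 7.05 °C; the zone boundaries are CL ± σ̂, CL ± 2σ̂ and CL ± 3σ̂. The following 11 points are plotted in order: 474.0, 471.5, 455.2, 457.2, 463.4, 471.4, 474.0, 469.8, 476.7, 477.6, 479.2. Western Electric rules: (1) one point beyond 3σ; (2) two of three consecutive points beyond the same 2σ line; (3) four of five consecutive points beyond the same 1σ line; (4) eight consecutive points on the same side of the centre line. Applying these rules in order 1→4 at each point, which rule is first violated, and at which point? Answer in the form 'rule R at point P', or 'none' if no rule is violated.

rule 2 at point 4

Zone of each point (C = within 1σ̂, B = 1σ̂–2σ̂, A = 2σ̂–3σ̂, * = beyond 3σ̂; sign = side of CL): 1:-C, 2:-C, 3:-A, 4:-A, 5:-B, 6:-C, 7:-C, 8:-C, 9:+C, 10:+C, 11:+C
Rule 2 (two of three consecutive points beyond the same 2σ limit) is satisfied at point 4.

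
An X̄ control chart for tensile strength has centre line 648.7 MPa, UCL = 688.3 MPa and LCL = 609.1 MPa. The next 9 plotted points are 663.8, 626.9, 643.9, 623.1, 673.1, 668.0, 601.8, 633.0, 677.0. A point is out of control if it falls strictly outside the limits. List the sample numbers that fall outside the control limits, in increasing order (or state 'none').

7

Compare each point to [609.1, 688.3]: sample 7 = 601.8 < LCL.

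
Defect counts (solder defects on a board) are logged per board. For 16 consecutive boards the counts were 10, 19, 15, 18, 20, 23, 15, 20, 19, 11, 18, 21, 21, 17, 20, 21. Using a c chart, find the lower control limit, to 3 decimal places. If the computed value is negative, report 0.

c̄ = (10 + 19 + 15 + 18 + 20 + 23 + 15 + 20 + 19 + 11 + 18 + 21 + 21 + 17 + 20 + 21) / 16 = 288 / 16 = 18.0000
LCL = c̄ − 3√c̄ = 18.0000 − 3 × 4.2426 = 5.2721

5.272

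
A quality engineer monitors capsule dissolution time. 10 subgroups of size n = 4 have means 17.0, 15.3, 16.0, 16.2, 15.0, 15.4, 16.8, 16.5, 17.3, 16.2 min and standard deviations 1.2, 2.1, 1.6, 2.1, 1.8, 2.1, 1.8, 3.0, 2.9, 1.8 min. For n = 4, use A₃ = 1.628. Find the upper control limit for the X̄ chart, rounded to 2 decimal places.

19.49

X̄̄ = (17.0 + 15.3 + 16.0 + 16.2 + 15.0 + 15.4 + 16.8 + 16.5 + 17.3 + 16.2) / 10 = 16.1700
s̄ = (1.2 + 2.1 + 1.6 + 2.1 + 1.8 + 2.1 + 1.8 + 3.0 + 2.9 + 1.8) / 10 = 2.0400
UCL = X̄̄ + A₃·s̄ = 16.1700 + 1.628 × 2.0400 = 19.4911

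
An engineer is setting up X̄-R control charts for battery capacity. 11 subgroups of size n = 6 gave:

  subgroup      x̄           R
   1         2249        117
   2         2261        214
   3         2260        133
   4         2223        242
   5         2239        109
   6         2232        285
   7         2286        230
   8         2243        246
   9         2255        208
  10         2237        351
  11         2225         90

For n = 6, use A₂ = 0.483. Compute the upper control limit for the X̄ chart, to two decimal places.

X̄̄ = (2249 + 2261 + 2260 + 2223 + 2239 + 2232 + 2286 + 2243 + 2255 + 2237 + 2225) / 11 = 24710.0000 / 11 = 2246.3636
R̄ = (117 + 214 + 133 + 242 + 109 + 285 + 230 + 246 + 208 + 351 + 90) / 11 = 2225.0000 / 11 = 202.2727
UCL = X̄̄ + A₂·R̄ = 2246.3636 + 0.483 × 202.2727 = 2344.0614

2344.06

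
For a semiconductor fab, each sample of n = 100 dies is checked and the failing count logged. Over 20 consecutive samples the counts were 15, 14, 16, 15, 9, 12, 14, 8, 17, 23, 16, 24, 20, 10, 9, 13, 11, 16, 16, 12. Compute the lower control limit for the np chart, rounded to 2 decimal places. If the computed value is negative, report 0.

p̄ = Σdᵢ / (k·n) = 290 / (20 × 100) = 0.14500
LCL = np̄ − 3·√(np̄(1−p̄)) = 14.5000 − 3 × 3.5210 = 3.9370

3.94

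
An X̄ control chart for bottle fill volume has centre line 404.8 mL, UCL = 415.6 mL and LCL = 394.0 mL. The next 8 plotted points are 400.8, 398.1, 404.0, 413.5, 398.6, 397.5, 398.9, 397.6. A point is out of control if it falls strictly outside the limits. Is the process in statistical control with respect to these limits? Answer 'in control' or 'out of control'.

All 8 points lie within [394.0, 415.6].

in control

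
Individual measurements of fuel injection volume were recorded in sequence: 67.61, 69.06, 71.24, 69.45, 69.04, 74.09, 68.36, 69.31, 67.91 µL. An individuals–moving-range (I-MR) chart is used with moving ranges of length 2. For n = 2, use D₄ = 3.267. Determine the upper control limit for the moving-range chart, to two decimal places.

Moving ranges: 1.45, 2.18, 1.79, 0.41, 5.05, 5.73, 0.95, 1.40; M̄R̄ = 18.9600 / 8 = 2.3700
UCL_MR = D₄·M̄R̄ = 3.267 × 2.3700 = 7.7428

7.74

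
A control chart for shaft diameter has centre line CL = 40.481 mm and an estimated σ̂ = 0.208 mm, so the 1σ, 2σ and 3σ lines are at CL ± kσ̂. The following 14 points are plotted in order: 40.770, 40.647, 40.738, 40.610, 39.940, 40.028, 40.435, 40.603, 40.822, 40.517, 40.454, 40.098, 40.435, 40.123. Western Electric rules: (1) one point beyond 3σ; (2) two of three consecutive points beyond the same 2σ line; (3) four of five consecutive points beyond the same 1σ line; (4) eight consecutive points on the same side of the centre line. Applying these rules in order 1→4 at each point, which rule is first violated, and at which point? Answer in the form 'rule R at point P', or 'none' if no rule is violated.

rule 2 at point 6

Zone of each point (C = within 1σ̂, B = 1σ̂–2σ̂, A = 2σ̂–3σ̂, * = beyond 3σ̂; sign = side of CL): 1:+B, 2:+C, 3:+B, 4:+C, 5:-A, 6:-A, 7:-C, 8:+C, 9:+B, 10:+C, 11:-C, 12:-B, 13:-C, 14:-B
Rule 2 (two of three consecutive points beyond the same 2σ limit) is satisfied at point 6.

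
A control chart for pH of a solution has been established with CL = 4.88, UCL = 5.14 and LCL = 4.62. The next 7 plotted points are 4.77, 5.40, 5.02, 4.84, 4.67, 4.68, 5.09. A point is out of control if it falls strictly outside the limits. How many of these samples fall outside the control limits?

1

Compare each point to [4.62, 5.14]: sample 2 = 5.40 > UCL.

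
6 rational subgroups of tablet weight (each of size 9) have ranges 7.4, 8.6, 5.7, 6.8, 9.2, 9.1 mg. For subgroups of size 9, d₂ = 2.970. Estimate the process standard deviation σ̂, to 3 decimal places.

2.626

R̄ = (7.4 + 8.6 + 5.7 + 6.8 + 9.2 + 9.1) / 6 = 7.8000
σ̂ = R̄ / d₂ = 7.8000 / 2.970 = 2.6263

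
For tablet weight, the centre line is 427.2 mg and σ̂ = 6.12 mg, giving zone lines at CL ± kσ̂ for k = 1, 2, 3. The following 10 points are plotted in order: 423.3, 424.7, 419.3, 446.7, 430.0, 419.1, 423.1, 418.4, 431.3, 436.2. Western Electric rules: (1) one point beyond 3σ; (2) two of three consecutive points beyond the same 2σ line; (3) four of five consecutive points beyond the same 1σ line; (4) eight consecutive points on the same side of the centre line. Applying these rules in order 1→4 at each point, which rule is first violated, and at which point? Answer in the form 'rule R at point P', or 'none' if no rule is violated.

rule 1 at point 4

Zone of each point (C = within 1σ̂, B = 1σ̂–2σ̂, A = 2σ̂–3σ̂, * = beyond 3σ̂; sign = side of CL): 1:-C, 2:-C, 3:-B, 4:+*, 5:+C, 6:-B, 7:-C, 8:-B, 9:+C, 10:+B
Rule 1 (one point beyond the 3σ limits) is satisfied at point 4.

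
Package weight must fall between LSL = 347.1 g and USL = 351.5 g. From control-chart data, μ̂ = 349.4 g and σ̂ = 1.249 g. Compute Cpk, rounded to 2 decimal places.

Cpu = (USL − μ̂) / (3σ̂) = (351.5 − 349.4) / (3 × 1.249) = 0.5604; Cpl = (μ̂ − LSL) / (3σ̂) = (349.4 − 347.1) / (3 × 1.249) = 0.6138; Cpk = min(Cpu, Cpl) = 0.5604

0.56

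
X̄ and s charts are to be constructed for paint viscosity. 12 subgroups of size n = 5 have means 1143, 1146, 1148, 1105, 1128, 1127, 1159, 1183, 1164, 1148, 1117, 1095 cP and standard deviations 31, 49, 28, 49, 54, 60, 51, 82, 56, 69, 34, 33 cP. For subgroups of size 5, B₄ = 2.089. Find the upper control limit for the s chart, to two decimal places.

s̄ = (31 + 49 + 28 + 49 + 54 + 60 + 51 + 82 + 56 + 69 + 34 + 33) / 12 = 49.6667
UCL_s = B₄·s̄ = 2.089 × 49.6667 = 103.7537

103.75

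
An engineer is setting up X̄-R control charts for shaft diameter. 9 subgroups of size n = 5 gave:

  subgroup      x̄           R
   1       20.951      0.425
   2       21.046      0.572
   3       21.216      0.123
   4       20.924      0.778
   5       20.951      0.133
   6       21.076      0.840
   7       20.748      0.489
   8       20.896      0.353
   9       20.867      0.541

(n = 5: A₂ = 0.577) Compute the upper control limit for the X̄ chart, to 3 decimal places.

X̄̄ = (20.951 + 21.046 + 21.216 + 20.924 + 20.951 + 21.076 + 20.748 + 20.896 + 20.867) / 9 = 188.6750 / 9 = 20.9639
R̄ = (0.425 + 0.572 + 0.123 + 0.778 + 0.133 + 0.840 + 0.489 + 0.353 + 0.541) / 9 = 4.2540 / 9 = 0.4727
UCL = X̄̄ + A₂·R̄ = 20.9639 + 0.577 × 0.4727 = 21.2366

21.237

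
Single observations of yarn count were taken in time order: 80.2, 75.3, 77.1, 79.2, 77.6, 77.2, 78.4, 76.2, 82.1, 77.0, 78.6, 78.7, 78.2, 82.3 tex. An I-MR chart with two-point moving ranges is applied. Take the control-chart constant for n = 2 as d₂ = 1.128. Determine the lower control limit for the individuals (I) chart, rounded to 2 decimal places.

X̄ = (80.2 + 75.3 + 77.1 + 79.2 + 77.6 + 77.2 + 78.4 + 76.2 + 82.1 + 77.0 + 78.6 + 78.7 + 78.2 + 82.3) / 14 = 78.4357
Moving ranges: 4.9, 1.8, 2.1, 1.6, 0.4, 1.2, 2.2, 5.9, 5.1, 1.6, 0.1, 0.5, 4.1; M̄R̄ = 31.5000 / 13 = 2.4231
LCL = X̄ − 3·M̄R̄/d₂ = 78.4357 − 3 × 2.4231 / 1.128 = 71.9914

71.99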